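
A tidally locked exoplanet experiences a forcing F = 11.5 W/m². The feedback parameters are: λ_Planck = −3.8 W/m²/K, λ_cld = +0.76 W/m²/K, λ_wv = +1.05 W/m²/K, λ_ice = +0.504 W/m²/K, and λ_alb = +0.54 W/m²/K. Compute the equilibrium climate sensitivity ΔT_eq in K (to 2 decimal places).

12.16 K

Net feedback parameter λ = (−3.8) + (+0.76) + (+1.05) + (+0.504) + (+0.54) = -0.946 W/m²/K.
ΔT = −F/λ = −11.5/(-0.946) = 12.16 K.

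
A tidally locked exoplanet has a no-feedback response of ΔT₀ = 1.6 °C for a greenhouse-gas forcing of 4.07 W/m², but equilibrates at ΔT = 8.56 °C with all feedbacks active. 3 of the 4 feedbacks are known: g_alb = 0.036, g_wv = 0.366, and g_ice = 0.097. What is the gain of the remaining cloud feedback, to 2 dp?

Amplification A = ΔT/ΔT₀ = 8.56/1.6 = 5.35.
Total gain g = 1 − 1/A = 1 − 1/5.35 = 0.8131.
Known gains sum to 0.036 + 0.366 + 0.097 = 0.499.
g_cld = 0.8131 − 0.499 = 0.31.

0.31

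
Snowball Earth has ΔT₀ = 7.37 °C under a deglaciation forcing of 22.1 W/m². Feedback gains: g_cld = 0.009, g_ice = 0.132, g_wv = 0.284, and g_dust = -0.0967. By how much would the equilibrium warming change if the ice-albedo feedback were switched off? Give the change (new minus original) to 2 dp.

Original: g = 0.3283, ΔT = 7.37/(1−0.3283) = 10.9722 °C.
Without ice-albedo: g' = 0.1963, ΔT' = 7.37/(1−0.1963) = 9.1701 °C.
Change = 9.1701 − 10.9722 = -1.80 °C.

-1.80 °C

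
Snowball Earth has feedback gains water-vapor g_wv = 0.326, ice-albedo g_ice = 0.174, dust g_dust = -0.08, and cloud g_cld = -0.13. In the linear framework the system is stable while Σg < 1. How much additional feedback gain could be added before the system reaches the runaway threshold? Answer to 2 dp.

Current total gain = 0.326 + 0.174 − 0.08 − 0.13 = 0.29.
Margin to runaway = 1 − 0.29 = 0.71.

0.71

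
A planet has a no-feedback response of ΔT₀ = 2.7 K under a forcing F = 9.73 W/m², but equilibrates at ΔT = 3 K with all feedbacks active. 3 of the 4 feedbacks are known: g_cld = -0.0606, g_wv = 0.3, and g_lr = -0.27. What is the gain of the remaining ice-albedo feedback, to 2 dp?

Amplification A = ΔT/ΔT₀ = 3/2.7 = 1.111.
Total gain g = 1 − 1/A = 1 − 1/1.111 = 0.09991.
Known gains sum to -0.0606 + 0.3 − 0.27 = -0.0306.
g_ice = 0.09991 + 0.0306 = 0.13.

0.13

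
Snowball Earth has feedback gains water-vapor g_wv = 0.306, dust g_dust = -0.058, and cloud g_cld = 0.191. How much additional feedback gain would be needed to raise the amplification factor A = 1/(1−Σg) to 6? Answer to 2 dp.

0.39

Current total gain = 0.439.
Target gain for A = 6: g* = 1 − 1/6 = 0.8333.
Additional gain needed = 0.8333 − 0.439 = 0.39.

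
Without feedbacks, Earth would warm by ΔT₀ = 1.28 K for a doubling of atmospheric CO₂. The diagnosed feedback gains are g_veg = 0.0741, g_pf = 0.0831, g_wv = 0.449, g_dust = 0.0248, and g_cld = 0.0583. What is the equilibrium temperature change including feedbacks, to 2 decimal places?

4.12 K

Total gain g = 0.0741 + 0.0831 + 0.449 + 0.0248 + 0.0583 = 0.6893.
Amplification A = 1/(1 − 0.6893) = 3.219.
ΔT = 1.28 × 3.219 = 4.12 K.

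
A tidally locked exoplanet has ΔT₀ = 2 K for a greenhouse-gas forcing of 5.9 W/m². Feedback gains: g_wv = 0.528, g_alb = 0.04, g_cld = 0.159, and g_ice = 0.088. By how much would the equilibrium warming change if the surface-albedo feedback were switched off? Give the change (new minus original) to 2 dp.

Original: g = 0.815, ΔT = 2/(1−0.815) = 10.8108 K.
Without surface-albedo: g' = 0.775, ΔT' = 2/(1−0.775) = 8.8889 K.
Change = 8.8889 − 10.8108 = -1.92 K.

-1.92 K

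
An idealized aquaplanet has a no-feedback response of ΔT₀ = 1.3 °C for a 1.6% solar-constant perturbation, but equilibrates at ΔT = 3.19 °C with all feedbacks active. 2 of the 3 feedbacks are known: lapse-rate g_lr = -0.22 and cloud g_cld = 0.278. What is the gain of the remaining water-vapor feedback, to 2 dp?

0.53

Amplification A = ΔT/ΔT₀ = 3.19/1.3 = 2.454.
Total gain g = 1 − 1/A = 1 − 1/2.454 = 0.5925.
Known gains sum to -0.22 + 0.278 = 0.058.
g_wv = 0.5925 − 0.058 = 0.53.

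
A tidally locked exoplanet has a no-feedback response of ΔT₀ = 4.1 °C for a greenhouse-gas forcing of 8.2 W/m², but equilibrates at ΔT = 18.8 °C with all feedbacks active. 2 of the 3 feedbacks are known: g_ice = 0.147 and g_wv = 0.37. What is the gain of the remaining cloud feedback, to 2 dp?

0.26

Amplification A = ΔT/ΔT₀ = 18.8/4.1 = 4.585.
Total gain g = 1 − 1/A = 1 − 1/4.585 = 0.7819.
Known gains sum to 0.147 + 0.37 = 0.517.
g_cld = 0.7819 − 0.517 = 0.26.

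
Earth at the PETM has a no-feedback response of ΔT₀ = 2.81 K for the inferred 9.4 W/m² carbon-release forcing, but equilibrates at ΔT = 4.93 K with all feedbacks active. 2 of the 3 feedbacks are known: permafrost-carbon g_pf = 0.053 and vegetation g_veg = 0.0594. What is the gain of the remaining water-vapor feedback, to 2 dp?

Amplification A = ΔT/ΔT₀ = 4.93/2.81 = 1.754.
Total gain g = 1 − 1/A = 1 − 1/1.754 = 0.4299.
Known gains sum to 0.053 + 0.0594 = 0.1124.
g_wv = 0.4299 − 0.1124 = 0.32.

0.32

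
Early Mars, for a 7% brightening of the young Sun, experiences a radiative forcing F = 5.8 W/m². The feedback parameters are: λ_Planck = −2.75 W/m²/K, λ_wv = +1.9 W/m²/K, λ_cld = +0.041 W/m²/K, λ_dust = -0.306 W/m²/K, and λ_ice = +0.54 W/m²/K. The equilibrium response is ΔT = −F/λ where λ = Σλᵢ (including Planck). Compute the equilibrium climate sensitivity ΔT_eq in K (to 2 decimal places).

10.09 K

Net feedback parameter λ = (−2.75) + (+1.9) + (+0.041) + (-0.306) + (+0.54) = -0.575 W/m²/K.
ΔT = −F/λ = −5.8/(-0.575) = 10.09 K.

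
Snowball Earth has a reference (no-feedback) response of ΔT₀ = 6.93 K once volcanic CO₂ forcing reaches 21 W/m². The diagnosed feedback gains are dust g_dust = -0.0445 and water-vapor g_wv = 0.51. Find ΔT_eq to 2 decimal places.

Total gain g = -0.0445 + 0.51 = 0.4655.
Amplification A = 1/(1 − 0.4655) = 1.871.
ΔT = 6.93 × 1.871 = 12.97 K.

12.97 K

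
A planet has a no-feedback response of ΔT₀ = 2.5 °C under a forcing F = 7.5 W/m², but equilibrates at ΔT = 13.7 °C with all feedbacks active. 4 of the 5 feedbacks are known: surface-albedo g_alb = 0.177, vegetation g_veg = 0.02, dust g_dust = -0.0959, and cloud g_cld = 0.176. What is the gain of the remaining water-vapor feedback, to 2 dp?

Amplification A = ΔT/ΔT₀ = 13.7/2.5 = 5.48.
Total gain g = 1 − 1/A = 1 − 1/5.48 = 0.8175.
Known gains sum to 0.177 + 0.02 − 0.0959 + 0.176 = 0.2771.
g_wv = 0.8175 − 0.2771 = 0.54.

0.54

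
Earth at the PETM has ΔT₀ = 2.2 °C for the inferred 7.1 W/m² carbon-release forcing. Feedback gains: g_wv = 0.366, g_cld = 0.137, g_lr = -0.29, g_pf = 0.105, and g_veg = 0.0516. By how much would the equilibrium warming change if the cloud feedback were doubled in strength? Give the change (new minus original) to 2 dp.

0.97 °C

Original: g = 0.3696, ΔT = 2.2/(1−0.3696) = 3.4898 °C.
With doubled cloud: g' = 0.5066, ΔT' = 2.2/(1−0.5066) = 4.4589 °C.
Change = 4.4589 − 3.4898 = 0.97 °C.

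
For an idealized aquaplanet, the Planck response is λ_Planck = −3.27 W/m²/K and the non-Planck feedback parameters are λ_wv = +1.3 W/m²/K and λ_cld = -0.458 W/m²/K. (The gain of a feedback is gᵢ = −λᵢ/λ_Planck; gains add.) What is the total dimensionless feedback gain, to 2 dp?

Convert to gains: g_wv = 1.3/3.27 = 0.3976; g_cld = -0.458/3.27 = -0.1401.
Total gain g = 0.2575.

0.26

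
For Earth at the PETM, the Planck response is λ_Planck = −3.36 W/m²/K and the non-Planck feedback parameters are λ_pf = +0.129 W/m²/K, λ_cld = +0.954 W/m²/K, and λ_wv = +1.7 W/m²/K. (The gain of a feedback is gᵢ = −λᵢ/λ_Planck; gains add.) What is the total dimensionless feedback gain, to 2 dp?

Convert to gains: g_pf = 0.129/3.36 = 0.03839; g_cld = 0.954/3.36 = 0.2839; g_wv = 1.7/3.36 = 0.506.
Total gain g = 0.82829.

0.83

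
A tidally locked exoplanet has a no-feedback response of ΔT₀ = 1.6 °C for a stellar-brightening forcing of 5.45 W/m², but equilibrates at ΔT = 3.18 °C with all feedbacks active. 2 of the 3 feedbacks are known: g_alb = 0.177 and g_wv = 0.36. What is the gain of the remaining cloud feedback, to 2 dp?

Amplification A = ΔT/ΔT₀ = 3.18/1.6 = 1.988.
Total gain g = 1 − 1/A = 1 − 1/1.988 = 0.497.
Known gains sum to 0.177 + 0.36 = 0.537.
g_cld = 0.497 − 0.537 = -0.04.

-0.04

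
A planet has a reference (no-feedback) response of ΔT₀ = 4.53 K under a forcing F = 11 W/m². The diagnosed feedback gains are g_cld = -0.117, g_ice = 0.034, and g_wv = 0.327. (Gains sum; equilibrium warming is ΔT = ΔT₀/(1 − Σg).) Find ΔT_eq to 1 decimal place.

6.0 K

Total gain g = -0.117 + 0.034 + 0.327 = 0.244.
Amplification A = 1/(1 − 0.244) = 1.323.
ΔT = 4.53 × 1.323 = 6.0 K.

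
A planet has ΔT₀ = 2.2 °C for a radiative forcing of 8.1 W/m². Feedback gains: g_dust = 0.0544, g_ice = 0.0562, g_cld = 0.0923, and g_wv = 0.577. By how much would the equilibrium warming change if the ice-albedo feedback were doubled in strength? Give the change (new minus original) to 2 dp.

Original: g = 0.7799, ΔT = 2.2/(1−0.7799) = 9.9955 °C.
With doubled ice-albedo: g' = 0.8361, ΔT' = 2.2/(1−0.8361) = 13.4228 °C.
Change = 13.4228 − 9.9955 = 3.43 °C.

3.43 °C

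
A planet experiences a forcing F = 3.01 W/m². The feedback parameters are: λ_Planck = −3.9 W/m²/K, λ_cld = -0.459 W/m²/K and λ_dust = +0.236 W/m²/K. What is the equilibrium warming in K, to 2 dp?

Net feedback parameter λ = (−3.9) + (-0.459) + (+0.236) = -4.123 W/m²/K.
ΔT = −F/λ = −3.01/(-4.123) = 0.73 K.

0.73 K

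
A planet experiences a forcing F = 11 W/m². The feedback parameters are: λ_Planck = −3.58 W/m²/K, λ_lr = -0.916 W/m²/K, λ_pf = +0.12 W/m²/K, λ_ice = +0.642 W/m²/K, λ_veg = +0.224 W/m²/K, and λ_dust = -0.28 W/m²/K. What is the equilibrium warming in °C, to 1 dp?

Net feedback parameter λ = (−3.58) + (-0.916) + (+0.12) + (+0.642) + (+0.224) + (-0.28) = -3.79 W/m²/K.
ΔT = −F/λ = −11/(-3.79) = 2.9 °C.

2.9 °C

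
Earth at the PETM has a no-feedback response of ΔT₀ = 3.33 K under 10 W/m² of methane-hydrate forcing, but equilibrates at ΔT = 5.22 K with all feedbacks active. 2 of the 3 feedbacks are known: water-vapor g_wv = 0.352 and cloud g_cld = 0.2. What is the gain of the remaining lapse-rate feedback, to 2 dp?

-0.19

Amplification A = ΔT/ΔT₀ = 5.22/3.33 = 1.568.
Total gain g = 1 − 1/A = 1 − 1/1.568 = 0.3622.
Known gains sum to 0.352 + 0.2 = 0.552.
g_lr = 0.3622 − 0.552 = -0.19.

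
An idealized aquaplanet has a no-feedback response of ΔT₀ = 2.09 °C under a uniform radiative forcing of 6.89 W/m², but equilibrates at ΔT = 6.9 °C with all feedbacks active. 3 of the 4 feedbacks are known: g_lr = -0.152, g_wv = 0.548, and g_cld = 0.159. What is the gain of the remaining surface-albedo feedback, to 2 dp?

0.14

Amplification A = ΔT/ΔT₀ = 6.9/2.09 = 3.301.
Total gain g = 1 − 1/A = 1 − 1/3.301 = 0.6971.
Known gains sum to -0.152 + 0.548 + 0.159 = 0.555.
g_alb = 0.6971 − 0.555 = 0.14.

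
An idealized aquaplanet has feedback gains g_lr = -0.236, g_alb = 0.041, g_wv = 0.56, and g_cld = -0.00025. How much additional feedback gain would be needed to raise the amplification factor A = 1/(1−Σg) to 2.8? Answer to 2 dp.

Current total gain = 0.36475.
Target gain for A = 2.8: g* = 1 − 1/2.8 = 0.6429.
Additional gain needed = 0.6429 − 0.36475 = 0.28.

0.28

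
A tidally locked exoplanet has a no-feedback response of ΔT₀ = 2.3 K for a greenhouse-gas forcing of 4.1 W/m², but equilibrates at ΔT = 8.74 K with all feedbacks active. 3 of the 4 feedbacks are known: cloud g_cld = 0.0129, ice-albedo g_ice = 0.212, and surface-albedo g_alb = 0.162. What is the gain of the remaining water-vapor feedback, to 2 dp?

0.35

Amplification A = ΔT/ΔT₀ = 8.74/2.3 = 3.8.
Total gain g = 1 − 1/A = 1 − 1/3.8 = 0.7368.
Known gains sum to 0.0129 + 0.212 + 0.162 = 0.3869.
g_wv = 0.7368 − 0.3869 = 0.35.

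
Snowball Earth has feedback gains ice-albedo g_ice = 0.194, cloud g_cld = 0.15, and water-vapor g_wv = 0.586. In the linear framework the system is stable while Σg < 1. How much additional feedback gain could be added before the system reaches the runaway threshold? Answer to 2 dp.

0.07

Current total gain = 0.194 + 0.15 + 0.586 = 0.93.
Margin to runaway = 1 − 0.93 = 0.07.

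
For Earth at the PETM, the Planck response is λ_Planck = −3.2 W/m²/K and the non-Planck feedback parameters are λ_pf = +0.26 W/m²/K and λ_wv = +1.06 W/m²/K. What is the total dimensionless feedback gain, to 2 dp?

0.41

Convert to gains: g_pf = 0.26/3.2 = 0.08125; g_wv = 1.06/3.2 = 0.3312.
Total gain g = 0.41245.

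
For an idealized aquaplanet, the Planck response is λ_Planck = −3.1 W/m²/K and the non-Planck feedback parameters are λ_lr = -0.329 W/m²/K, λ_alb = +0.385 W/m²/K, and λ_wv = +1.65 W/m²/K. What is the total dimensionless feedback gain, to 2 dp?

Convert to gains: g_lr = -0.329/3.1 = -0.1061; g_alb = 0.385/3.1 = 0.1242; g_wv = 1.65/3.1 = 0.5323.
Total gain g = 0.5504.

0.55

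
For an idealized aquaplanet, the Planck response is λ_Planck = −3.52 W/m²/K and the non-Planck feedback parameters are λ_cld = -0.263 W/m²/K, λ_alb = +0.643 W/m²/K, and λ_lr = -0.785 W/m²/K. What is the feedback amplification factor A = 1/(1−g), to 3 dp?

Convert to gains: g_cld = -0.263/3.52 = -0.07472; g_alb = 0.643/3.52 = 0.1827; g_lr = -0.785/3.52 = -0.223.
Total gain g = -0.11502.
A = 1/(1 + 0.11502) = 0.897.

0.897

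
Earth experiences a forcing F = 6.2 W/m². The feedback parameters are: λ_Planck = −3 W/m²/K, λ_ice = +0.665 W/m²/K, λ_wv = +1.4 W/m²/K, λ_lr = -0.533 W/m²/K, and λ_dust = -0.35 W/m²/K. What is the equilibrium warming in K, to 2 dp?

3.41 K

Net feedback parameter λ = (−3) + (+0.665) + (+1.4) + (-0.533) + (-0.35) = -1.818 W/m²/K.
ΔT = −F/λ = −6.2/(-1.818) = 3.41 K.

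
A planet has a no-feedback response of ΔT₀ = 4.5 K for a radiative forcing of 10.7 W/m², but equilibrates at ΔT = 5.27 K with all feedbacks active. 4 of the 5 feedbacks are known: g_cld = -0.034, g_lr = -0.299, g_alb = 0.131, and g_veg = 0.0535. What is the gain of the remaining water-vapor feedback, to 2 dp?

Amplification A = ΔT/ΔT₀ = 5.27/4.5 = 1.171.
Total gain g = 1 − 1/A = 1 − 1/1.171 = 0.146.
Known gains sum to -0.034 − 0.299 + 0.131 + 0.0535 = -0.1485.
g_wv = 0.146 + 0.1485 = 0.29.

0.29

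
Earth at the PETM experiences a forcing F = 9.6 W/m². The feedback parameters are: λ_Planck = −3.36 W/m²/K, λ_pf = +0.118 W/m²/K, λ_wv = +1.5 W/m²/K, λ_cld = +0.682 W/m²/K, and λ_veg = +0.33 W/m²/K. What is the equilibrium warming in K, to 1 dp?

Net feedback parameter λ = (−3.36) + (+0.118) + (+1.5) + (+0.682) + (+0.33) = -0.73 W/m²/K.
ΔT = −F/λ = −9.6/(-0.73) = 13.2 K.

13.2 K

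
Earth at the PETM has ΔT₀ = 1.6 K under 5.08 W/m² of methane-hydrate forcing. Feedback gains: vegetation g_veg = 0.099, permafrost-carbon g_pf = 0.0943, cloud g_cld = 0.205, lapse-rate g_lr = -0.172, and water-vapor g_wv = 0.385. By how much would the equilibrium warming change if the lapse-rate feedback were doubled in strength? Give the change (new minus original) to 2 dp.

-1.26 K

Original: g = 0.6113, ΔT = 1.6/(1−0.6113) = 4.1163 K.
With doubled lapse-rate: g' = 0.4393, ΔT' = 1.6/(1−0.4393) = 2.8536 K.
Change = 2.8536 − 4.1163 = -1.26 K.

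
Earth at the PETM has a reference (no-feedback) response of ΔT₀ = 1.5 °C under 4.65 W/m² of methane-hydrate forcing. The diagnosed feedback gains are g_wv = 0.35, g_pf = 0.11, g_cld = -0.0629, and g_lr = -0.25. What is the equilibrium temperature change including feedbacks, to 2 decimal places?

Total gain g = 0.35 + 0.11 − 0.0629 − 0.25 = 0.1471.
Amplification A = 1/(1 − 0.1471) = 1.172.
ΔT = 1.5 × 1.172 = 1.76 °C.

1.76 °C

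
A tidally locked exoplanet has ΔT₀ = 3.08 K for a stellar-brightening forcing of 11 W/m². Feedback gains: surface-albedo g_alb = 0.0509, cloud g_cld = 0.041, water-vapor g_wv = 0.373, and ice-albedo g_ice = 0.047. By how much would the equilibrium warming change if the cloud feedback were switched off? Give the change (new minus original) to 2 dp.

-0.49 K

Original: g = 0.5119, ΔT = 3.08/(1−0.5119) = 6.3102 K.
Without cloud: g' = 0.4709, ΔT' = 3.08/(1−0.4709) = 5.8212 K.
Change = 5.8212 − 6.3102 = -0.49 K.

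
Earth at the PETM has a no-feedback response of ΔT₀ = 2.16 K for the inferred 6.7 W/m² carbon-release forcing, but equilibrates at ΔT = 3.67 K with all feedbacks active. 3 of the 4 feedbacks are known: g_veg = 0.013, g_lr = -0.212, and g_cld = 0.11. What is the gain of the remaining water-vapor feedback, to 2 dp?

Amplification A = ΔT/ΔT₀ = 3.67/2.16 = 1.699.
Total gain g = 1 − 1/A = 1 − 1/1.699 = 0.4114.
Known gains sum to 0.013 − 0.212 + 0.11 = -0.089.
g_wv = 0.4114 + 0.089 = 0.50.

0.50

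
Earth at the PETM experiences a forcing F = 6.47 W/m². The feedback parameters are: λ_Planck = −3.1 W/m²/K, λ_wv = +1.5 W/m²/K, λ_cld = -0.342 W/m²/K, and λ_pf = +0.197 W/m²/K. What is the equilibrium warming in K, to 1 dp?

Net feedback parameter λ = (−3.1) + (+1.5) + (-0.342) + (+0.197) = -1.745 W/m²/K.
ΔT = −F/λ = −6.47/(-1.745) = 3.7 K.

3.7 K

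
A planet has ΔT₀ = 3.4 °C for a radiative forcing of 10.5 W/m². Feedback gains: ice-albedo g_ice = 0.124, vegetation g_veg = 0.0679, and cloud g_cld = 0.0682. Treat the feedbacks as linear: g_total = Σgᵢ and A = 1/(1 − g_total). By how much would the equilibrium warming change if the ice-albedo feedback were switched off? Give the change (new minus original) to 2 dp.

Original: g = 0.2601, ΔT = 3.4/(1−0.2601) = 4.5952 °C.
Without ice-albedo: g' = 0.1361, ΔT' = 3.4/(1−0.1361) = 3.9356 °C.
Change = 3.9356 − 4.5952 = -0.66 °C.

-0.66 °C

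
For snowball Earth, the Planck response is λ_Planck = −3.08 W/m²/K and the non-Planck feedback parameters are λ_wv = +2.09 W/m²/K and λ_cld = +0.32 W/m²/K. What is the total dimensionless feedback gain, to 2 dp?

0.78

Convert to gains: g_wv = 2.09/3.08 = 0.6786; g_cld = 0.32/3.08 = 0.1039.
Total gain g = 0.7825.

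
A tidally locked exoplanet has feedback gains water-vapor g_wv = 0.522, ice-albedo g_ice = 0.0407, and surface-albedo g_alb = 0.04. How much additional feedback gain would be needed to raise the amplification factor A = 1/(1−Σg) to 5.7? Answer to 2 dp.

0.22

Current total gain = 0.6027.
Target gain for A = 5.7: g* = 1 − 1/5.7 = 0.8246.
Additional gain needed = 0.8246 − 0.6027 = 0.22.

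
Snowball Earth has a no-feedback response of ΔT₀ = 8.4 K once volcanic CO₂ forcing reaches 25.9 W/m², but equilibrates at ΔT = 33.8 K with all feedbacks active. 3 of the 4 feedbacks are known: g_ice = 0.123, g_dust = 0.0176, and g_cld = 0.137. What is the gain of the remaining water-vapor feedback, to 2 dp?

Amplification A = ΔT/ΔT₀ = 33.8/8.4 = 4.024.
Total gain g = 1 − 1/A = 1 − 1/4.024 = 0.7515.
Known gains sum to 0.123 + 0.0176 + 0.137 = 0.2776.
g_wv = 0.7515 − 0.2776 = 0.47.

0.47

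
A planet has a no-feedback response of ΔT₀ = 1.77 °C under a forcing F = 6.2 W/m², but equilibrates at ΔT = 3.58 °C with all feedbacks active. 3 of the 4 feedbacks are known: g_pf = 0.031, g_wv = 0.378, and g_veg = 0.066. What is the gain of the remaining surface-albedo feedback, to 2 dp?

Amplification A = ΔT/ΔT₀ = 3.58/1.77 = 2.023.
Total gain g = 1 − 1/A = 1 − 1/2.023 = 0.5057.
Known gains sum to 0.031 + 0.378 + 0.066 = 0.475.
g_alb = 0.5057 − 0.475 = 0.03.

0.03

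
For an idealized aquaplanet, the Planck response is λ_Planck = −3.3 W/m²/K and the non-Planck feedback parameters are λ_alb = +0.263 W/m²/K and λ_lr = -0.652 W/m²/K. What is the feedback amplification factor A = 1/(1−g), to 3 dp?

Convert to gains: g_alb = 0.263/3.3 = 0.0797; g_lr = -0.652/3.3 = -0.1976.
Total gain g = -0.1179.
A = 1/(1 + 0.1179) = 0.895.

0.895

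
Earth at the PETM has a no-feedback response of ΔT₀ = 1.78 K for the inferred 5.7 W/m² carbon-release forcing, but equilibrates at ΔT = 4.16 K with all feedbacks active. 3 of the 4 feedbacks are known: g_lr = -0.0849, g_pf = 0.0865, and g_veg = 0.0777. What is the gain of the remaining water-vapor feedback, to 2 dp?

Amplification A = ΔT/ΔT₀ = 4.16/1.78 = 2.337.
Total gain g = 1 − 1/A = 1 − 1/2.337 = 0.5721.
Known gains sum to -0.0849 + 0.0865 + 0.0777 = 0.0793.
g_wv = 0.5721 − 0.0793 = 0.49.

0.49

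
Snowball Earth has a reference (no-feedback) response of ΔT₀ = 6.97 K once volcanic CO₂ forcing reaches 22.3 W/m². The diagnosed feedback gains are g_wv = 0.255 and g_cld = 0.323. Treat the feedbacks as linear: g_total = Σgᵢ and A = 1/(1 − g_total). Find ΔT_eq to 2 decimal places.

Total gain g = 0.255 + 0.323 = 0.578.
Amplification A = 1/(1 − 0.578) = 2.37.
ΔT = 6.97 × 2.37 = 16.52 K.

16.52 K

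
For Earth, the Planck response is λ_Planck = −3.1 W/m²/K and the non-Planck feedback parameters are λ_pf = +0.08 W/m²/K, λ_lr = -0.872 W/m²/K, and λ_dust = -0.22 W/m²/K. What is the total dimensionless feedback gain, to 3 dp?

-0.326

Convert to gains: g_pf = 0.08/3.1 = 0.02581; g_lr = -0.872/3.1 = -0.2813; g_dust = -0.22/3.1 = -0.07097.
Total gain g = -0.32646.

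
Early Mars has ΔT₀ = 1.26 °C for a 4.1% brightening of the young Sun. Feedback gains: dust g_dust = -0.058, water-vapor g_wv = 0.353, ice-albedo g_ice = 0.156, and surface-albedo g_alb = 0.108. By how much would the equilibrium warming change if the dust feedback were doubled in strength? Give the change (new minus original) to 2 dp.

-0.33 °C

Original: g = 0.559, ΔT = 1.26/(1−0.559) = 2.8571 °C.
With doubled dust: g' = 0.501, ΔT' = 1.26/(1−0.501) = 2.5251 °C.
Change = 2.5251 − 2.8571 = -0.33 °C.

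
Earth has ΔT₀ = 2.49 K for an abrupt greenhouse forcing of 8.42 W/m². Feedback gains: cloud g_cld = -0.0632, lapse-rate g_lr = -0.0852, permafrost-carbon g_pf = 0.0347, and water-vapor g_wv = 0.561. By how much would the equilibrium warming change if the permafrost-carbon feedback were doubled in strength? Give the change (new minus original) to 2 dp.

0.30 K

Original: g = 0.4473, ΔT = 2.49/(1−0.4473) = 4.5052 K.
With doubled permafrost-carbon: g' = 0.482, ΔT' = 2.49/(1−0.482) = 4.8069 K.
Change = 4.8069 − 4.5052 = 0.30 K.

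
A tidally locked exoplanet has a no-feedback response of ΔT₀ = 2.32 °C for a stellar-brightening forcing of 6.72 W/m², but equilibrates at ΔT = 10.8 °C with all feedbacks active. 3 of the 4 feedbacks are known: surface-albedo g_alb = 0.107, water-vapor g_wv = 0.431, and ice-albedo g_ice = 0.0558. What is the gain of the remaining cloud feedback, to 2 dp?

0.19

Amplification A = ΔT/ΔT₀ = 10.8/2.32 = 4.655.
Total gain g = 1 − 1/A = 1 − 1/4.655 = 0.7852.
Known gains sum to 0.107 + 0.431 + 0.0558 = 0.5938.
g_cld = 0.7852 − 0.5938 = 0.19.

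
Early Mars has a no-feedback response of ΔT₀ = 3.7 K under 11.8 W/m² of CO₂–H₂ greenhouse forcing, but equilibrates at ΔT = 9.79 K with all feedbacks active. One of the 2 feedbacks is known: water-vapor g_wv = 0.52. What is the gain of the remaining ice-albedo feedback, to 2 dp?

0.10

Amplification A = ΔT/ΔT₀ = 9.79/3.7 = 2.646.
Total gain g = 1 − 1/A = 1 − 1/2.646 = 0.6221.
The known gain is 0.52.
g_ice = 0.6221 − 0.52 = 0.10.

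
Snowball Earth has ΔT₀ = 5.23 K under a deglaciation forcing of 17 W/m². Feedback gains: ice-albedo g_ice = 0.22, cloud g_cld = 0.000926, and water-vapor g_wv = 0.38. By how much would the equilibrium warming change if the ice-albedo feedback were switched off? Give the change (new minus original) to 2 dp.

-4.66 K

Original: g = 0.600926, ΔT = 5.23/(1−0.600926) = 13.1053 K.
Without ice-albedo: g' = 0.380926, ΔT' = 5.23/(1−0.380926) = 8.4481 K.
Change = 8.4481 − 13.1053 = -4.66 K.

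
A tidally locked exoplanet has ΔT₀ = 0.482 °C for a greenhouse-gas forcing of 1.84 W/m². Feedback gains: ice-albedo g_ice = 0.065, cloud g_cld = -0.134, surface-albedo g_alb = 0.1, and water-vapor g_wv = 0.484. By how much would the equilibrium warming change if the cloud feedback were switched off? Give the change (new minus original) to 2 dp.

0.38 °C

Original: g = 0.515, ΔT = 0.482/(1−0.515) = 0.9938 °C.
Without cloud: g' = 0.649, ΔT' = 0.482/(1−0.649) = 1.3732 °C.
Change = 1.3732 − 0.9938 = 0.38 °C.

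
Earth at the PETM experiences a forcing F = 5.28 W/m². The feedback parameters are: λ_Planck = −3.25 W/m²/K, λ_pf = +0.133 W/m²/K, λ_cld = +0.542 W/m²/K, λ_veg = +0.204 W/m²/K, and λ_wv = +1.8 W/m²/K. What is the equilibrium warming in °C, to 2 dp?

Net feedback parameter λ = (−3.25) + (+0.133) + (+0.542) + (+0.204) + (+1.8) = -0.571 W/m²/K.
ΔT = −F/λ = −5.28/(-0.571) = 9.25 °C.

9.25 °C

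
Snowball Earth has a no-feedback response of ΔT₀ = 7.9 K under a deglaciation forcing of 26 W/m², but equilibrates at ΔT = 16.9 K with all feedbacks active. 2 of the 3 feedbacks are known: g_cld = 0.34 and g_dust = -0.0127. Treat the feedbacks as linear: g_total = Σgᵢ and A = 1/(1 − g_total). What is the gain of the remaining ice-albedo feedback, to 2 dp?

Amplification A = ΔT/ΔT₀ = 16.9/7.9 = 2.139.
Total gain g = 1 − 1/A = 1 − 1/2.139 = 0.5325.
Known gains sum to 0.34 − 0.0127 = 0.3273.
g_ice = 0.5325 − 0.3273 = 0.21.

0.21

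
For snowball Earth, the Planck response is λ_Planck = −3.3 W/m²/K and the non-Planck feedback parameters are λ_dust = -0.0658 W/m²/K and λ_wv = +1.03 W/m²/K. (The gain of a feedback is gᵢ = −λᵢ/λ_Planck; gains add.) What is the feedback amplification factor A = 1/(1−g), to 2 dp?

1.41

Convert to gains: g_dust = -0.0658/3.3 = -0.01994; g_wv = 1.03/3.3 = 0.3121.
Total gain g = 0.29216.
A = 1/(1 − 0.29216) = 1.41.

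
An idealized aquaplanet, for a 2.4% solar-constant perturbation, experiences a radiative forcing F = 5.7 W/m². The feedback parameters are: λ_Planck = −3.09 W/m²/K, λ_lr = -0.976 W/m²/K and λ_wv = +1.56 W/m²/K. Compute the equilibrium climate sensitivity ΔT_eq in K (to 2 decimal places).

Net feedback parameter λ = (−3.09) + (-0.976) + (+1.56) = -2.506 W/m²/K.
ΔT = −F/λ = −5.7/(-2.506) = 2.27 K.

2.27 K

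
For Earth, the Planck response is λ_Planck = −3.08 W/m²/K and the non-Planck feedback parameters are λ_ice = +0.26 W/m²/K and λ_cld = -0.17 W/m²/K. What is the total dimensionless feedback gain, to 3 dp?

Convert to gains: g_ice = 0.26/3.08 = 0.08442; g_cld = -0.17/3.08 = -0.05519.
Total gain g = 0.02923.

0.029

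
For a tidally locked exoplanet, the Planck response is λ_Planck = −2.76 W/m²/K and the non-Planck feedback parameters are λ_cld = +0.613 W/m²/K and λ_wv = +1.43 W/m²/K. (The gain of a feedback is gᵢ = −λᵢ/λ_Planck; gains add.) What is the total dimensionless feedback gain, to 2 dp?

Convert to gains: g_cld = 0.613/2.76 = 0.2221; g_wv = 1.43/2.76 = 0.5181.
Total gain g = 0.7402.

0.74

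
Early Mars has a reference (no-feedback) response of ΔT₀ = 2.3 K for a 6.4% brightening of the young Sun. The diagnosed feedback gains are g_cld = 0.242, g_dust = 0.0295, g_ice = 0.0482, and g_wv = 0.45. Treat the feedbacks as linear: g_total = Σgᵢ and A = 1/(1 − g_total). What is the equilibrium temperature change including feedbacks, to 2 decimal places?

Total gain g = 0.242 + 0.0295 + 0.0482 + 0.45 = 0.7697.
Amplification A = 1/(1 − 0.7697) = 4.342.
ΔT = 2.3 × 4.342 = 9.99 K.

9.99 K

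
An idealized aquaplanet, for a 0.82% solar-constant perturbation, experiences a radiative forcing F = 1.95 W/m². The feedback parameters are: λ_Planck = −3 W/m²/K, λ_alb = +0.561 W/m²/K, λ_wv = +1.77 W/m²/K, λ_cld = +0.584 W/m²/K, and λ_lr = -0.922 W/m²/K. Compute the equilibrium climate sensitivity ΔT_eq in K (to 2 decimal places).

Net feedback parameter λ = (−3) + (+0.561) + (+1.77) + (+0.584) + (-0.922) = -1.007 W/m²/K.
ΔT = −F/λ = −1.95/(-1.007) = 1.94 K.

1.94 K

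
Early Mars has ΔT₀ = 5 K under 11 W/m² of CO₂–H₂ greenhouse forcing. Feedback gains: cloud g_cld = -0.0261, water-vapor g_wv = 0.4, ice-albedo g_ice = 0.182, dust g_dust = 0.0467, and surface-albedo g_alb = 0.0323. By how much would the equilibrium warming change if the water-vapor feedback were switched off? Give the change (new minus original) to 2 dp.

-7.16 K

Original: g = 0.6349, ΔT = 5/(1−0.6349) = 13.6949 K.
Without water-vapor: g' = 0.2349, ΔT' = 5/(1−0.2349) = 6.5351 K.
Change = 6.5351 − 13.6949 = -7.16 K.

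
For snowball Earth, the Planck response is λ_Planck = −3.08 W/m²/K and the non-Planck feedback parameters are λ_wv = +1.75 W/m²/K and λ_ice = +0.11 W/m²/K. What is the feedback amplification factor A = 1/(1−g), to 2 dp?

Convert to gains: g_wv = 1.75/3.08 = 0.5682; g_ice = 0.11/3.08 = 0.03571.
Total gain g = 0.60391.
A = 1/(1 − 0.60391) = 2.52.

2.52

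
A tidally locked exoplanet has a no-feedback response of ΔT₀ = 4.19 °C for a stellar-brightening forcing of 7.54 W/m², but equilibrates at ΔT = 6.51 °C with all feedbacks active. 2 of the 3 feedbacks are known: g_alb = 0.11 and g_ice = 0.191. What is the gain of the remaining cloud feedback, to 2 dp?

Amplification A = ΔT/ΔT₀ = 6.51/4.19 = 1.554.
Total gain g = 1 − 1/A = 1 − 1/1.554 = 0.3565.
Known gains sum to 0.11 + 0.191 = 0.301.
g_cld = 0.3565 − 0.301 = 0.06.

0.06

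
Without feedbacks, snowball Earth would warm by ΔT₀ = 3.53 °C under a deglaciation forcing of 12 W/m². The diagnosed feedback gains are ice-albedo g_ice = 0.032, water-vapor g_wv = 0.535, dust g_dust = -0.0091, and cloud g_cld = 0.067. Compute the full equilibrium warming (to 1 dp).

9.4 °C

Total gain g = 0.032 + 0.535 − 0.0091 + 0.067 = 0.6249.
Amplification A = 1/(1 − 0.6249) = 2.666.
ΔT = 3.53 × 2.666 = 9.4 °C.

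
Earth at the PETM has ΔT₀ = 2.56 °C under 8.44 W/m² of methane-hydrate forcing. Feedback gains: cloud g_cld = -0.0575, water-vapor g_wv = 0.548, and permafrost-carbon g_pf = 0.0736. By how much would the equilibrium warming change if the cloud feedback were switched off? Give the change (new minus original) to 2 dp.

Original: g = 0.5641, ΔT = 2.56/(1−0.5641) = 5.8729 °C.
Without cloud: g' = 0.6216, ΔT' = 2.56/(1−0.6216) = 6.7653 °C.
Change = 6.7653 − 5.8729 = 0.89 °C.

0.89 °C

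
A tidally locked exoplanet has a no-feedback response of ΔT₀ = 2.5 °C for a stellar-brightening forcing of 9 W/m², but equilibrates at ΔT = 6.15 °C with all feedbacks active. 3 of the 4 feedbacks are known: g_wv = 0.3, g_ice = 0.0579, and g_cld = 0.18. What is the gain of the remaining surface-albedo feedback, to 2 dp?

Amplification A = ΔT/ΔT₀ = 6.15/2.5 = 2.46.
Total gain g = 1 − 1/A = 1 − 1/2.46 = 0.5935.
Known gains sum to 0.3 + 0.0579 + 0.18 = 0.5379.
g_alb = 0.5935 − 0.5379 = 0.06.

0.06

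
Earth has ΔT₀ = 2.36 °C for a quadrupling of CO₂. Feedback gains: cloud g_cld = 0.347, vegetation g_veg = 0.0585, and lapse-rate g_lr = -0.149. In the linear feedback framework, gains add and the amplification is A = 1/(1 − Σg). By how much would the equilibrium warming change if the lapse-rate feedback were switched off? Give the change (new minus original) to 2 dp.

0.80 °C

Original: g = 0.2565, ΔT = 2.36/(1−0.2565) = 3.1742 °C.
Without lapse-rate: g' = 0.4055, ΔT' = 2.36/(1−0.4055) = 3.9697 °C.
Change = 3.9697 − 3.1742 = 0.80 °C.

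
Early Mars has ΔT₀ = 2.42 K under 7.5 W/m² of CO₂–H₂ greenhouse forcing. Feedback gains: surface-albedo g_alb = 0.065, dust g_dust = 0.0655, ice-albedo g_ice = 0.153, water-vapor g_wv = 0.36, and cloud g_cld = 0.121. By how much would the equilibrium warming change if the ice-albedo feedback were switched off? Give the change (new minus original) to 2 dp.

Original: g = 0.7645, ΔT = 2.42/(1−0.7645) = 10.2760 K.
Without ice-albedo: g' = 0.6115, ΔT' = 2.42/(1−0.6115) = 6.2291 K.
Change = 6.2291 − 10.2760 = -4.05 K.

-4.05 K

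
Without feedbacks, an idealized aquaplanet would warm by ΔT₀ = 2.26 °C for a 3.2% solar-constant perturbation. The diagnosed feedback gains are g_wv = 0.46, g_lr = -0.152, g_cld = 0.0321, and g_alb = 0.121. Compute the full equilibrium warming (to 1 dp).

Total gain g = 0.46 − 0.152 + 0.0321 + 0.121 = 0.4611.
Amplification A = 1/(1 − 0.4611) = 1.856.
ΔT = 2.26 × 1.856 = 4.2 °C.

4.2 °C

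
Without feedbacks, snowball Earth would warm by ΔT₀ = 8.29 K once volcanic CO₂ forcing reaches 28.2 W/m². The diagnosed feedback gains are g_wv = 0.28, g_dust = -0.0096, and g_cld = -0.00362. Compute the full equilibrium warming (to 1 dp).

Total gain g = 0.28 − 0.0096 − 0.00362 = 0.26678.
Amplification A = 1/(1 − 0.26678) = 1.364.
ΔT = 8.29 × 1.364 = 11.3 K.

11.3 K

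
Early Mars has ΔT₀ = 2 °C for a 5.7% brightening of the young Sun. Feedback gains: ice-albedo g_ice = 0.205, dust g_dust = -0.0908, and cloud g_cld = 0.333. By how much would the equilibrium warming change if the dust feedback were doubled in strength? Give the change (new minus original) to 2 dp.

Original: g = 0.4472, ΔT = 2/(1−0.4472) = 3.6179 °C.
With doubled dust: g' = 0.3564, ΔT' = 2/(1−0.3564) = 3.1075 °C.
Change = 3.1075 − 3.6179 = -0.51 °C.

-0.51 °C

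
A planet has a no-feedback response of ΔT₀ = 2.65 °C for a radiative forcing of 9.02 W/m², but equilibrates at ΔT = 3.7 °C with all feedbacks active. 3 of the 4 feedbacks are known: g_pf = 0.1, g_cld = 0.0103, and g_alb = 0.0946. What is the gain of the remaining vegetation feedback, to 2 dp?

Amplification A = ΔT/ΔT₀ = 3.7/2.65 = 1.396.
Total gain g = 1 − 1/A = 1 − 1/1.396 = 0.2837.
Known gains sum to 0.1 + 0.0103 + 0.0946 = 0.2049.
g_veg = 0.2837 − 0.2049 = 0.08.

0.08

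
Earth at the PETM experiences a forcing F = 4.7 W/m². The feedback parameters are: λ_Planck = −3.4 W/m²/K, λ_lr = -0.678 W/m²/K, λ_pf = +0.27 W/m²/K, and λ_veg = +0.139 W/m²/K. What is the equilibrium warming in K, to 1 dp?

Net feedback parameter λ = (−3.4) + (-0.678) + (+0.27) + (+0.139) = -3.669 W/m²/K.
ΔT = −F/λ = −4.7/(-3.669) = 1.3 K.

1.3 K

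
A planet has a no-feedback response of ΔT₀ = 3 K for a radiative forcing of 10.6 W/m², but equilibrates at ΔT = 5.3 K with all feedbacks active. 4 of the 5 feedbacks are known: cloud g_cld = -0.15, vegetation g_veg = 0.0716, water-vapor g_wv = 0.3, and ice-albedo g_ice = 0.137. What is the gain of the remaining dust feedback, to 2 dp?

Amplification A = ΔT/ΔT₀ = 5.3/3 = 1.767.
Total gain g = 1 − 1/A = 1 − 1/1.767 = 0.4341.
Known gains sum to -0.15 + 0.0716 + 0.3 + 0.137 = 0.3586.
g_dust = 0.4341 − 0.3586 = 0.08.

0.08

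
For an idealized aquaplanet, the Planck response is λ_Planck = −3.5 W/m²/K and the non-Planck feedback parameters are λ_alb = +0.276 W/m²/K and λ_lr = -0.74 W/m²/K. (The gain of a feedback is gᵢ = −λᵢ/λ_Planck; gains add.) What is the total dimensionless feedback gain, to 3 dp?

-0.133

Convert to gains: g_alb = 0.276/3.5 = 0.07886; g_lr = -0.74/3.5 = -0.2114.
Total gain g = -0.13254.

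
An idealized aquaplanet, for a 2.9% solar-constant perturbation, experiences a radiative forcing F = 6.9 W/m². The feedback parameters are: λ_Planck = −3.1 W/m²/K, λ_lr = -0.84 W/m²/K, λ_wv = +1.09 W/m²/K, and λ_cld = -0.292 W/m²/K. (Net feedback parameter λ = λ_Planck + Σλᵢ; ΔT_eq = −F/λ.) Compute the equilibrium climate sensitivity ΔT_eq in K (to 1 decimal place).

Net feedback parameter λ = (−3.1) + (-0.84) + (+1.09) + (-0.292) = -3.142 W/m²/K.
ΔT = −F/λ = −6.9/(-3.142) = 2.2 K.

2.2 K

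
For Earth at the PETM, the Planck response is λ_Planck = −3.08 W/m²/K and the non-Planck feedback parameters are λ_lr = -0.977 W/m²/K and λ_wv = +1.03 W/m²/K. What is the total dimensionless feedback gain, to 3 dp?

0.017

Convert to gains: g_lr = -0.977/3.08 = -0.3172; g_wv = 1.03/3.08 = 0.3344.
Total gain g = 0.0172.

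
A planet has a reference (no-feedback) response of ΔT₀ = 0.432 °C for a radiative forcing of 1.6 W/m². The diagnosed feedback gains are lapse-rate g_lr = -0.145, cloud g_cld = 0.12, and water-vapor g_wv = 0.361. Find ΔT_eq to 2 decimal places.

Total gain g = -0.145 + 0.12 + 0.361 = 0.336.
Amplification A = 1/(1 − 0.336) = 1.506.
ΔT = 0.432 × 1.506 = 0.65 °C.

0.65 °C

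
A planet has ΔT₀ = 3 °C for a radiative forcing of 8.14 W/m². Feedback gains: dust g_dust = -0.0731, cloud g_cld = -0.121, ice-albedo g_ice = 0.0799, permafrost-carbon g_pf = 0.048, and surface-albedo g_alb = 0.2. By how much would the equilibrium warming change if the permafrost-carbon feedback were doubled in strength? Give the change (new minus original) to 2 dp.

Original: g = 0.1338, ΔT = 3/(1−0.1338) = 3.4634 °C.
With doubled permafrost-carbon: g' = 0.1818, ΔT' = 3/(1−0.1818) = 3.6666 °C.
Change = 3.6666 − 3.4634 = 0.20 °C.

0.20 °C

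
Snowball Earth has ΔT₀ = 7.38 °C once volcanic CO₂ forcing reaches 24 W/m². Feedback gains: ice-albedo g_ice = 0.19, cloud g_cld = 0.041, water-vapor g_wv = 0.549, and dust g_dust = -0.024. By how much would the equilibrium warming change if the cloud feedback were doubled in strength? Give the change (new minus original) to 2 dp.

6.11 °C

Original: g = 0.756, ΔT = 7.38/(1−0.756) = 30.2459 °C.
With doubled cloud: g' = 0.797, ΔT' = 7.38/(1−0.797) = 36.3547 °C.
Change = 36.3547 − 30.2459 = 6.11 °C.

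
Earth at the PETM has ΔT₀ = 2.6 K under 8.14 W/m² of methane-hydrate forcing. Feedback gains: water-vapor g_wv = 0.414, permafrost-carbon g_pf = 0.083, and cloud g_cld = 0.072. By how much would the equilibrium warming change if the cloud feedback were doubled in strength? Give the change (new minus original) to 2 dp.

1.21 K

Original: g = 0.569, ΔT = 2.6/(1−0.569) = 6.0325 K.
With doubled cloud: g' = 0.641, ΔT' = 2.6/(1−0.641) = 7.2423 K.
Change = 7.2423 − 6.0325 = 1.21 K.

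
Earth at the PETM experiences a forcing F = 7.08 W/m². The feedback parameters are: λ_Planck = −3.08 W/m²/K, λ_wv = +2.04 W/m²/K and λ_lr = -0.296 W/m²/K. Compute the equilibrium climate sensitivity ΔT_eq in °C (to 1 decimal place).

Net feedback parameter λ = (−3.08) + (+2.04) + (-0.296) = -1.336 W/m²/K.
ΔT = −F/λ = −7.08/(-1.336) = 5.3 °C.

5.3 °C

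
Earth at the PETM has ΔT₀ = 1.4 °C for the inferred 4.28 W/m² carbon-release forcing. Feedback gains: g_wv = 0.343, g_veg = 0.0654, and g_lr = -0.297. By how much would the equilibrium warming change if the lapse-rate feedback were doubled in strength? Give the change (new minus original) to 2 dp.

Original: g = 0.1114, ΔT = 1.4/(1−0.1114) = 1.5755 °C.
With doubled lapse-rate: g' = -0.1856, ΔT' = 1.4/(1+0.1856) = 1.1808 °C.
Change = 1.1808 − 1.5755 = -0.39 °C.

-0.39 °C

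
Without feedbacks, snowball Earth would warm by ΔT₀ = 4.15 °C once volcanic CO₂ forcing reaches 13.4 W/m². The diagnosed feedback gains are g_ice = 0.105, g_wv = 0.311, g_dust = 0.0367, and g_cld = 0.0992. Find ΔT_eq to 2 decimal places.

Total gain g = 0.105 + 0.311 + 0.0367 + 0.0992 = 0.5519.
Amplification A = 1/(1 − 0.5519) = 2.232.
ΔT = 4.15 × 2.232 = 9.26 °C.

9.26 °C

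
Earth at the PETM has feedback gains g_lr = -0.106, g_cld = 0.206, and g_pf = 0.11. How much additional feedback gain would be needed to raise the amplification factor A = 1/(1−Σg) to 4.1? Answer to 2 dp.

0.55

Current total gain = 0.21.
Target gain for A = 4.1: g* = 1 − 1/4.1 = 0.7561.
Additional gain needed = 0.7561 − 0.21 = 0.55.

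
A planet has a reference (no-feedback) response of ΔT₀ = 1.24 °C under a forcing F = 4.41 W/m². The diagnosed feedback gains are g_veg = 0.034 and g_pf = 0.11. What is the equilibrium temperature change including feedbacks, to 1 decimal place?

1.4 °C

Total gain g = 0.034 + 0.11 = 0.144.
Amplification A = 1/(1 − 0.144) = 1.168.
ΔT = 1.24 × 1.168 = 1.4 °C.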